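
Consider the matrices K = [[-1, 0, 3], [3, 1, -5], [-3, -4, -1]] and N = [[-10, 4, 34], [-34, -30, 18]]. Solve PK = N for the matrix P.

K is on the right of P, so right-multiply by K⁻¹: P = NK⁻¹.
K has determinant -6; K⁻¹ = [[7/2, 2, 1/2], [-3, -5/3, -2/3], [3/2, 2/3, 1/6]].
P = NK⁻¹ = [[-10, 4, 34], [-34, -30, 18]] · [[7/2, 2, 1/2], [-3, -5/3, -2/3], [3/2, 2/3, 1/6]] = [[4, -4, -2], [-2, -6, 6]].

P = [[4, -4, -2], [-2, -6, 6]]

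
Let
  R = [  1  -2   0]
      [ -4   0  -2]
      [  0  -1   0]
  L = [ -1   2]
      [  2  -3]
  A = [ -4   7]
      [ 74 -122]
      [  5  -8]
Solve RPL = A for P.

P = [[4, -5], [1, -2], [3, -3]]

Left-multiply by R⁻¹ and right-multiply by L⁻¹: P = R⁻¹AL⁻¹.
det R = -2, so R⁻¹ = [[1, 0, -2], [0, 0, -1], [-2, -1/2, 4]].
det L = -1; the adjugate gives L⁻¹ = [[3, 2], [2, 1]].
R⁻¹A = [[-14, 23], [-5, 8], [-9, 15]].
P = (R⁻¹A)L⁻¹ = [[4, -5], [1, -2], [3, -3]].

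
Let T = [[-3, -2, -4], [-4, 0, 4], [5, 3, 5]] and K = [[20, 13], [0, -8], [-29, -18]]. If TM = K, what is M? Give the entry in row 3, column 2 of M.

-1

Left-multiplying both sides by T⁻¹ gives M = T⁻¹K.
T has determinant 4; T⁻¹ = [[-3, -1/2, -2], [10, 5/4, 7], [-3, -1/4, -2]].
M = T⁻¹K = [[-3, -1/2, -2], [10, 5/4, 7], [-3, -1/4, -2]] · [[20, 13], [0, -8], [-29, -18]] = [[-2, 1], [-3, -6], [-2, -1]].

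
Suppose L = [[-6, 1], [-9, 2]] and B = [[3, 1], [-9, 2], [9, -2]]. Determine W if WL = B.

W = [[-5, 3], [0, 1], [0, -1]]

Since L sits to the right of W, W = BL⁻¹.
det L = -3, so L⁻¹ = [[-2/3, 1/3], [-3, 2]].
W = BL⁻¹ = [[3, 1], [-9, 2], [9, -2]] · [[-2/3, 1/3], [-3, 2]] = [[-5, 3], [0, 1], [0, -1]].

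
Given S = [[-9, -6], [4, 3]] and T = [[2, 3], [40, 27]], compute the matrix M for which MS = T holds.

Since S sits to the right of M, M = TS⁻¹.
S has determinant -3; S⁻¹ = [[-1, -2], [4/3, 3]].
M = TS⁻¹ = [[2, 3], [40, 27]] · [[-1, -2], [4/3, 3]] = [[2, 5], [-4, 1]].

M = [[2, 5], [-4, 1]]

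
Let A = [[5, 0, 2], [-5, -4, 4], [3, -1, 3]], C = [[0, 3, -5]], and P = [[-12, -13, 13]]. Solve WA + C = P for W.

WA = P − C = [[-12, -16, 18]].
Right-multiplying both sides by A⁻¹ gives W = (P − C)A⁻¹.
A has determinant -6; A⁻¹ = [[4/3, 1/3, -4/3], [-9/2, -3/2, 5], [-17/6, -5/6, 10/3]].
W = (P − C)A⁻¹ = [[5, 5, -4]].

W = [[5, 5, -4]]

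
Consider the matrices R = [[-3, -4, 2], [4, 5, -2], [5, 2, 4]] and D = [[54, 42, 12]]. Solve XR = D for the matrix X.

Since R sits to the right of X, X = DR⁻¹.
R has determinant -2; R⁻¹ = [[-12, -10, 1], [13, 11, -1], [17/2, 7, -1/2]].
X = DR⁻¹ = [[54, 42, 12]] · [[-12, -10, 1], [13, 11, -1], [17/2, 7, -1/2]] = [[0, 6, 6]].

X = [[0, 6, 6]]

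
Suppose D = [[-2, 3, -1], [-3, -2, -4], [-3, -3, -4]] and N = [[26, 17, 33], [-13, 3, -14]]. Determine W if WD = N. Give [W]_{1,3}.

-4

Right-multiplying both sides by D⁻¹ gives W = ND⁻¹.
det D = 5; the adjugate gives D⁻¹ = [[-4/5, 3, -14/5], [0, 1, -1], [3/5, -3, 13/5]].
W = ND⁻¹ = [[26, 17, 33], [-13, 3, -14]] · [[-4/5, 3, -14/5], [0, 1, -1], [3/5, -3, 13/5]] = [[-1, -4, -4], [2, 6, -3]].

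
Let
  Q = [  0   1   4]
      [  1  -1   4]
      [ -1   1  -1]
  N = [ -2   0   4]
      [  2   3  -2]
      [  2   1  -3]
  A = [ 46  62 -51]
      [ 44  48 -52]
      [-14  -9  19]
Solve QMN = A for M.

M = [[-1, 1, 3], [-3, 5, -5], [0, 4, 1]]

Isolating M: multiply by Q⁻¹ from the left and N⁻¹ from the right, so M = Q⁻¹AN⁻¹.
det Q = -3; the adjugate gives Q⁻¹ = [[1, -5/3, -8/3], [1, -4/3, -4/3], [0, 1/3, 1/3]].
det N = -2; the adjugate gives N⁻¹ = [[7/2, -2, 6], [-1, 1, -2], [2, -1, 3]].
Q⁻¹A = [[10, 6, -15], [6, 10, -7], [10, 13, -11]].
M = (Q⁻¹A)N⁻¹ = [[-1, 1, 3], [-3, 5, -5], [0, 4, 1]].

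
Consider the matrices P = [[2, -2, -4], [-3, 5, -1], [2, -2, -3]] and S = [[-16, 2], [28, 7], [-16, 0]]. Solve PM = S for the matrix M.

M = [[-6, -5], [2, -2], [0, -2]]

Since P multiplies M on the left, M = P⁻¹S.
P has determinant 4; P⁻¹ = [[-17/4, 1/2, 11/2], [-11/4, 1/2, 7/2], [-1, 0, 1]].
M = P⁻¹S = [[-17/4, 1/2, 11/2], [-11/4, 1/2, 7/2], [-1, 0, 1]] · [[-16, 2], [28, 7], [-16, 0]] = [[-6, -5], [2, -2], [0, -2]].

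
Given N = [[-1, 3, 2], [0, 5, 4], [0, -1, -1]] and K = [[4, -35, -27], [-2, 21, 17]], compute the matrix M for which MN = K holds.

Right-multiplying both sides by N⁻¹ gives M = KN⁻¹.
det N = 1, so N⁻¹ = [[-1, 1, 2], [0, 1, 4], [0, -1, -5]].
M = KN⁻¹ = [[4, -35, -27], [-2, 21, 17]] · [[-1, 1, 2], [0, 1, 4], [0, -1, -5]] = [[-4, -4, 3], [2, 2, -5]].

M = [[-4, -4, 3], [2, 2, -5]]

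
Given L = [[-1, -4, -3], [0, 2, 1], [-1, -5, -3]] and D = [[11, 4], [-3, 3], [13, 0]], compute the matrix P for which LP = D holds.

P = [[-6, -5], [-2, 4], [1, -5]]

L is on the left of P, so left-multiply by L⁻¹: P = L⁻¹D.
det L = -1, so L⁻¹ = [[1, -3, -2], [1, 0, -1], [-2, 1, 2]].
P = L⁻¹D = [[1, -3, -2], [1, 0, -1], [-2, 1, 2]] · [[11, 4], [-3, 3], [13, 0]] = [[-6, -5], [-2, 4], [1, -5]].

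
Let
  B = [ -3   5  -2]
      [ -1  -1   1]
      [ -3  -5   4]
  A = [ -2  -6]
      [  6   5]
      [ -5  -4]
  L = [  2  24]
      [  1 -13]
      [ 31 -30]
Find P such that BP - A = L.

P = [[-4, 2], [-2, 4], [1, -2]]

BP = L + A = [[0, 18], [7, -8], [26, -34]].
Left-multiplying both sides by B⁻¹ gives P = B⁻¹(L + A).
B has determinant -2; B⁻¹ = [[-1/2, 5, -3/2], [-1/2, 9, -5/2], [-1, 15, -4]].
P = B⁻¹(L + A) = [[-4, 2], [-2, 4], [1, -2]].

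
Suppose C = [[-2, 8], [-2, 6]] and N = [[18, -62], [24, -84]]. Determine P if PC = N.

Since C sits to the right of P, P = NC⁻¹.
det C = 4, so C⁻¹ = [[3/2, -2], [1/2, -1/2]].
P = NC⁻¹ = [[18, -62], [24, -84]] · [[3/2, -2], [1/2, -1/2]] = [[-4, -5], [-6, -6]].

P = [[-4, -5], [-6, -6]]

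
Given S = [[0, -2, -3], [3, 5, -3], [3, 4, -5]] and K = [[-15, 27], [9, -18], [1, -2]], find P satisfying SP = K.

S is on the left of P, so left-multiply by S⁻¹: P = S⁻¹K.
det S = -3, so S⁻¹ = [[13/3, 22/3, -7], [-2, -3, 3], [1, 2, -2]].
P = S⁻¹K = [[13/3, 22/3, -7], [-2, -3, 3], [1, 2, -2]] · [[-15, 27], [9, -18], [1, -2]] = [[-6, -1], [6, -6], [1, -5]].

P = [[-6, -1], [6, -6], [1, -5]]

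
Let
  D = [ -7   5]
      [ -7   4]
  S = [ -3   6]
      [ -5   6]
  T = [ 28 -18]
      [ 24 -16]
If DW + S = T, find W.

W = [[-3, 2], [2, -2]]

DW = T − S = [[31, -24], [29, -22]].
D is on the left of W, so left-multiply by D⁻¹: W = D⁻¹(T − S).
det D = 7; the adjugate gives D⁻¹ = [[4/7, -5/7], [1, -1]].
W = D⁻¹(T − S) = [[-3, 2], [2, -2]].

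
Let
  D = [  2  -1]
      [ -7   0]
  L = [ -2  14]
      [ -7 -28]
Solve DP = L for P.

P = [[1, 4], [4, -6]]

D is on the left of P, so left-multiply by D⁻¹: P = D⁻¹L.
det D = -7; the adjugate gives D⁻¹ = [[0, -1/7], [-1, -2/7]].
P = D⁻¹L = [[0, -1/7], [-1, -2/7]] · [[-2, 14], [-7, -28]] = [[1, 4], [4, -6]].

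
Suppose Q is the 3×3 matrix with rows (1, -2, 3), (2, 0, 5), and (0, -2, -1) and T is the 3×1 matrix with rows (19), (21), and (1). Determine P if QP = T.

Q is on the left of P, so left-multiply by Q⁻¹: P = Q⁻¹T.
Q has determinant -6; Q⁻¹ = [[-5/3, 4/3, 5/3], [-1/3, 1/6, -1/6], [2/3, -1/3, -2/3]].
P = Q⁻¹T = [[-5/3, 4/3, 5/3], [-1/3, 1/6, -1/6], [2/3, -1/3, -2/3]] · [[19], [21], [1]] = [[-2], [-3], [5]].

P = [[-2], [-3], [5]]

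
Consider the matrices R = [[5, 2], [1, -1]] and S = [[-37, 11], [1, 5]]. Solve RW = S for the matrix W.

W = [[-5, 3], [-6, -2]]

R is on the left of W, so left-multiply by R⁻¹: W = R⁻¹S.
det R = -7, so R⁻¹ = [[1/7, 2/7], [1/7, -5/7]].
W = R⁻¹S = [[1/7, 2/7], [1/7, -5/7]] · [[-37, 11], [1, 5]] = [[-5, 3], [-6, -2]].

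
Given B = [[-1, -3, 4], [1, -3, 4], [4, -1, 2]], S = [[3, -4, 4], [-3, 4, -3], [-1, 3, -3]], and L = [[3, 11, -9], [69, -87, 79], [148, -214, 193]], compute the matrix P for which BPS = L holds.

P = [[5, -5, -3], [-1, 1, -2], [2, 0, 0]]

Left-multiply by B⁻¹ and right-multiply by S⁻¹: P = B⁻¹LS⁻¹.
det B = 4, so B⁻¹ = [[-1/2, 1/2, 0], [7/2, -9/2, 2], [11/4, -13/4, 3/2]].
det S = -5, so S⁻¹ = [[3/5, 0, 4/5], [6/5, 1, 3/5], [1, 1, 0]].
B⁻¹L = [[33, -49, 44], [-4, 2, -1], [6, -8, 8]].
P = (B⁻¹L)S⁻¹ = [[5, -5, -3], [-1, 1, -2], [2, 0, 0]].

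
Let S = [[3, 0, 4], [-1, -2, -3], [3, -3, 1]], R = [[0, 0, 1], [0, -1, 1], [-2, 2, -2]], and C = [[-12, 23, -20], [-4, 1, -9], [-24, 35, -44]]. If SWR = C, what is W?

Isolating W: multiply by S⁻¹ from the left and R⁻¹ from the right, so W = S⁻¹CR⁻¹.
S has determinant 3; S⁻¹ = [[-11/3, -4, 8/3], [-8/3, -3, 5/3], [3, 3, -2]].
det R = -2; the adjugate gives R⁻¹ = [[0, -1, -1/2], [1, -1, 0], [1, 0, 0]].
S⁻¹C = [[-4, 5, -8], [4, -6, 7], [0, 2, 1]].
W = (S⁻¹C)R⁻¹ = [[-3, -1, 2], [1, 2, -2], [3, -2, 0]].

W = [[-3, -1, 2], [1, 2, -2], [3, -2, 0]]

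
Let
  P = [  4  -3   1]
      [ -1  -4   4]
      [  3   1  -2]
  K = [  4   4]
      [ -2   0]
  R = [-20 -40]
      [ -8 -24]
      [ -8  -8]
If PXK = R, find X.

Isolating X: multiply by P⁻¹ from the left and K⁻¹ from the right, so X = P⁻¹RK⁻¹.
det P = -3; the adjugate gives P⁻¹ = [[-4/3, 5/3, 8/3], [-10/3, 11/3, 17/3], [-11/3, 13/3, 19/3]].
K has determinant 8; K⁻¹ = [[0, -1/2], [1/4, 1/2]].
P⁻¹R = [[-8, -8], [-8, 0], [-12, -8]].
X = (P⁻¹R)K⁻¹ = [[-2, 0], [0, 4], [-2, 2]].

X = [[-2, 0], [0, 4], [-2, 2]]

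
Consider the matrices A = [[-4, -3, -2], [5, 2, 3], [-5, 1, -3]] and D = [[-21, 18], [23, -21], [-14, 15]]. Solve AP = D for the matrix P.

P = [[1, -1], [3, -2], [4, -4]]

Left-multiplying both sides by A⁻¹ gives P = A⁻¹D.
det A = 6; the adjugate gives A⁻¹ = [[-3/2, -11/6, -5/6], [0, 1/3, 1/3], [5/2, 19/6, 7/6]].
P = A⁻¹D = [[-3/2, -11/6, -5/6], [0, 1/3, 1/3], [5/2, 19/6, 7/6]] · [[-21, 18], [23, -21], [-14, 15]] = [[1, -1], [3, -2], [4, -4]].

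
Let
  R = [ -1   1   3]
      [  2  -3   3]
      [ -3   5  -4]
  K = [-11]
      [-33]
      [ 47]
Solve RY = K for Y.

Y = [[-6], [1], [-6]]

Since R multiplies Y on the left, Y = R⁻¹K.
det R = 5, so R⁻¹ = [[-3/5, 19/5, 12/5], [-1/5, 13/5, 9/5], [1/5, 2/5, 1/5]].
Y = R⁻¹K = [[-3/5, 19/5, 12/5], [-1/5, 13/5, 9/5], [1/5, 2/5, 1/5]] · [[-11], [-33], [47]] = [[-6], [1], [-6]].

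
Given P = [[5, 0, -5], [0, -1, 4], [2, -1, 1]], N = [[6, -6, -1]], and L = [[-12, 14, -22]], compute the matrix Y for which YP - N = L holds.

YP = L + N = [[-6, 8, -23]].
Since P sits to the right of Y, Y = (L + N)P⁻¹.
det P = 5, so P⁻¹ = [[3/5, 1, -1], [8/5, 3, -4], [2/5, 1, -1]].
Y = (L + N)P⁻¹ = [[0, -5, -3]].

Y = [[0, -5, -3]]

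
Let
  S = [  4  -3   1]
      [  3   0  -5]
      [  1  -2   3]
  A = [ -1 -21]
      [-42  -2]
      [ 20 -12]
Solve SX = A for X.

Since S multiplies X on the left, X = S⁻¹A.
det S = -4, so S⁻¹ = [[5/2, -7/4, -15/4], [7/2, -11/4, -23/4], [3/2, -5/4, -9/4]].
X = S⁻¹A = [[5/2, -7/4, -15/4], [7/2, -11/4, -23/4], [3/2, -5/4, -9/4]] · [[-1, -21], [-42, -2], [20, -12]] = [[-4, -4], [-3, 1], [6, -2]].

X = [[-4, -4], [-3, 1], [6, -2]]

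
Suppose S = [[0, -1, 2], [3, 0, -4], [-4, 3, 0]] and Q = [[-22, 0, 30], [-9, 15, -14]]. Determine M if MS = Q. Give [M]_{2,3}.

Since S sits to the right of M, M = QS⁻¹.
det S = 2, so S⁻¹ = [[6, 3, 2], [8, 4, 3], [9/2, 2, 3/2]].
M = QS⁻¹ = [[-22, 0, 30], [-9, 15, -14]] · [[6, 3, 2], [8, 4, 3], [9/2, 2, 3/2]] = [[3, -6, 1], [3, 5, 6]].

6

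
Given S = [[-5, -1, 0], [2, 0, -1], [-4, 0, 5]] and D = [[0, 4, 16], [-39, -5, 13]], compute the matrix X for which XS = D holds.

S is on the right of X, so right-multiply by S⁻¹: X = DS⁻¹.
S has determinant 6; S⁻¹ = [[0, 5/6, 1/6], [-1, -25/6, -5/6], [0, 2/3, 1/3]].
X = DS⁻¹ = [[0, 4, 16], [-39, -5, 13]] · [[0, 5/6, 1/6], [-1, -25/6, -5/6], [0, 2/3, 1/3]] = [[-4, -6, 2], [5, -3, 2]].

X = [[-4, -6, 2], [5, -3, 2]]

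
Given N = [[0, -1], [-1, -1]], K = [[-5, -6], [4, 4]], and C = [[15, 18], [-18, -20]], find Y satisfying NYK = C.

Isolating Y: multiply by N⁻¹ from the left and K⁻¹ from the right, so Y = N⁻¹CK⁻¹.
det N = -1, so N⁻¹ = [[1, -1], [-1, 0]].
det K = 4, so K⁻¹ = [[1, 3/2], [-1, -5/4]].
N⁻¹C = [[33, 38], [-15, -18]].
Y = (N⁻¹C)K⁻¹ = [[-5, 2], [3, 0]].

Y = [[-5, 2], [3, 0]]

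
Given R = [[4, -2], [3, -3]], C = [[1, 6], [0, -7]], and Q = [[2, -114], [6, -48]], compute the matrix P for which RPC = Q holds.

P = [[-1, 5], [-3, 1]]

Left-multiply by R⁻¹ and right-multiply by C⁻¹: P = R⁻¹QC⁻¹.
R has determinant -6; R⁻¹ = [[1/2, -1/3], [1/2, -2/3]].
C has determinant -7; C⁻¹ = [[1, 6/7], [0, -1/7]].
R⁻¹Q = [[-1, -41], [-3, -25]].
P = (R⁻¹Q)C⁻¹ = [[-1, 5], [-3, 1]].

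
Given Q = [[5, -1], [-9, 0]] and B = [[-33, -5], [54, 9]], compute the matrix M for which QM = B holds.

Left-multiplying both sides by Q⁻¹ gives M = Q⁻¹B.
det Q = -9; the adjugate gives Q⁻¹ = [[0, -1/9], [-1, -5/9]].
M = Q⁻¹B = [[0, -1/9], [-1, -5/9]] · [[-33, -5], [54, 9]] = [[-6, -1], [3, 0]].

M = [[-6, -1], [3, 0]]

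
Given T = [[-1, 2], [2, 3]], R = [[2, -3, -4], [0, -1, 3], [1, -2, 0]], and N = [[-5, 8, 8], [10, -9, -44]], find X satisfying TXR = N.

Left-multiply by T⁻¹ and right-multiply by R⁻¹: X = T⁻¹NR⁻¹.
det T = -7; the adjugate gives T⁻¹ = [[-3/7, 2/7], [2/7, 1/7]].
R has determinant -1; R⁻¹ = [[-6, -8, 13], [-3, -4, 6], [-1, -1, 2]].
T⁻¹N = [[5, -6, -16], [0, 1, -4]].
X = (T⁻¹N)R⁻¹ = [[4, 0, -3], [1, 0, -2]].

X = [[4, 0, -3], [1, 0, -2]]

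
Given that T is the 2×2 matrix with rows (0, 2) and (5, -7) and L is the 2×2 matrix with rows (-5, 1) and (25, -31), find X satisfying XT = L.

X = [[-3, -1], [2, 5]]

T is on the right of X, so right-multiply by T⁻¹: X = LT⁻¹.
det T = -10; the adjugate gives T⁻¹ = [[7/10, 1/5], [1/2, 0]].
X = LT⁻¹ = [[-5, 1], [25, -31]] · [[7/10, 1/5], [1/2, 0]] = [[-3, -1], [2, 5]].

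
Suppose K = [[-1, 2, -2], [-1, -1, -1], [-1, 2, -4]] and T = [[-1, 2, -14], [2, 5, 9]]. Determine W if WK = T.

Right-multiplying both sides by K⁻¹ gives W = TK⁻¹.
det K = -6, so K⁻¹ = [[-1, -2/3, 2/3], [1/2, -1/3, -1/6], [1/2, 0, -1/2]].
W = TK⁻¹ = [[-1, 2, -14], [2, 5, 9]] · [[-1, -2/3, 2/3], [1/2, -1/3, -1/6], [1/2, 0, -1/2]] = [[-5, 0, 6], [5, -3, -4]].

W = [[-5, 0, 6], [5, -3, -4]]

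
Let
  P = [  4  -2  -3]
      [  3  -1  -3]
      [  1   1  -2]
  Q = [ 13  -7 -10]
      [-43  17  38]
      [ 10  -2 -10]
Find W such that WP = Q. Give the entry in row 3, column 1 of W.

2

Right-multiplying both sides by P⁻¹ gives W = QP⁻¹.
det P = 2, so P⁻¹ = [[5/2, -7/2, 3/2], [3/2, -5/2, 3/2], [2, -3, 1]].
W = QP⁻¹ = [[13, -7, -10], [-43, 17, 38], [10, -2, -10]] · [[5/2, -7/2, 3/2], [3/2, -5/2, 3/2], [2, -3, 1]] = [[2, 2, -1], [-6, -6, -1], [2, 0, 2]].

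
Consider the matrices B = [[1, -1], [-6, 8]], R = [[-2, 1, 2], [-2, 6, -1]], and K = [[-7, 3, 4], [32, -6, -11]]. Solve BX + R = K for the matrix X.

BX = K − R = [[-5, 2, 2], [34, -12, -10]].
Left-multiplying both sides by B⁻¹ gives X = B⁻¹(K − R).
det B = 2, so B⁻¹ = [[4, 1/2], [3, 1/2]].
X = B⁻¹(K − R) = [[-3, 2, 3], [2, 0, 1]].

X = [[-3, 2, 3], [2, 0, 1]]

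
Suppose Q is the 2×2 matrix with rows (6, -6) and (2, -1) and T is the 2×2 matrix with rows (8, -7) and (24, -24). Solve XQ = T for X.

X = [[1, 1], [4, 0]]

Q is on the right of X, so right-multiply by Q⁻¹: X = TQ⁻¹.
det Q = 6; the adjugate gives Q⁻¹ = [[-1/6, 1], [-1/3, 1]].
X = TQ⁻¹ = [[8, -7], [24, -24]] · [[-1/6, 1], [-1/3, 1]] = [[1, 1], [4, 0]].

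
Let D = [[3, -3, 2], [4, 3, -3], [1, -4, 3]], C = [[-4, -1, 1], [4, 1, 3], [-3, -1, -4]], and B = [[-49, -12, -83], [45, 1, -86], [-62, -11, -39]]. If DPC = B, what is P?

Left-multiply by D⁻¹ and right-multiply by C⁻¹: P = D⁻¹BC⁻¹.
det D = -2, so D⁻¹ = [[3/2, -1/2, -3/2], [15/2, -7/2, -17/2], [19/2, -9/2, -21/2]].
det C = -4; the adjugate gives C⁻¹ = [[1/4, 5/4, 1], [-7/4, -19/4, -4], [1/4, 1/4, 0]].
D⁻¹B = [[-3, -2, -23], [2, 0, 10], [-17, -3, 8]].
P = (D⁻¹B)C⁻¹ = [[-3, 0, 5], [3, 5, 2], [3, -5, -5]].

P = [[-3, 0, 5], [3, 5, 2], [3, -5, -5]]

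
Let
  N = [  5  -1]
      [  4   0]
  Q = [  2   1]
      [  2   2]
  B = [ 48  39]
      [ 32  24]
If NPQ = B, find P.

P = [[2, 2], [1, -5]]

Isolating P: multiply by N⁻¹ from the left and Q⁻¹ from the right, so P = N⁻¹BQ⁻¹.
N has determinant 4; N⁻¹ = [[0, 1/4], [-1, 5/4]].
det Q = 2, so Q⁻¹ = [[1, -1/2], [-1, 1]].
N⁻¹B = [[8, 6], [-8, -9]].
P = (N⁻¹B)Q⁻¹ = [[2, 2], [1, -5]].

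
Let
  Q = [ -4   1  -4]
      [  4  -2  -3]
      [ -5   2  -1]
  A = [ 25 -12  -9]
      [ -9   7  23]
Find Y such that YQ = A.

Right-multiplying both sides by Q⁻¹ gives Y = AQ⁻¹.
Q has determinant -5; Q⁻¹ = [[-8/5, 7/5, 11/5], [-19/5, 16/5, 28/5], [2/5, -3/5, -4/5]].
Y = AQ⁻¹ = [[25, -12, -9], [-9, 7, 23]] · [[-8/5, 7/5, 11/5], [-19/5, 16/5, 28/5], [2/5, -3/5, -4/5]] = [[2, 2, -5], [-3, -4, 1]].

Y = [[2, 2, -5], [-3, -4, 1]]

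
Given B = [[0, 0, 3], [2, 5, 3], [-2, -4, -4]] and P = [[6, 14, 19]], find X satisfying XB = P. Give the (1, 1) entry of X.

3

Right-multiplying both sides by B⁻¹ gives X = PB⁻¹.
B has determinant 6; B⁻¹ = [[-4/3, -2, -5/2], [1/3, 1, 1], [1/3, 0, 0]].
X = PB⁻¹ = [[6, 14, 19]] · [[-4/3, -2, -5/2], [1/3, 1, 1], [1/3, 0, 0]] = [[3, 2, -1]].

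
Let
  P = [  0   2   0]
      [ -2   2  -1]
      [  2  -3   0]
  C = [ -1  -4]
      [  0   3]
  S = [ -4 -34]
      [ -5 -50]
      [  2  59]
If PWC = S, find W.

Left-multiply by P⁻¹ and right-multiply by C⁻¹: W = P⁻¹SC⁻¹.
P has determinant -4; P⁻¹ = [[3/4, 0, 1/2], [1/2, 0, 0], [-1/2, -1, -1]].
det C = -3; the adjugate gives C⁻¹ = [[-1, -4/3], [0, 1/3]].
P⁻¹S = [[-2, 4], [-2, -17], [5, 8]].
W = (P⁻¹S)C⁻¹ = [[2, 4], [2, -3], [-5, -4]].

W = [[2, 4], [2, -3], [-5, -4]]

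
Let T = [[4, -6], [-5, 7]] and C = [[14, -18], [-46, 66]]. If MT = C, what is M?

Right-multiplying both sides by T⁻¹ gives M = CT⁻¹.
det T = -2, so T⁻¹ = [[-7/2, -3], [-5/2, -2]].
M = CT⁻¹ = [[14, -18], [-46, 66]] · [[-7/2, -3], [-5/2, -2]] = [[-4, -6], [-4, 6]].

M = [[-4, -6], [-4, 6]]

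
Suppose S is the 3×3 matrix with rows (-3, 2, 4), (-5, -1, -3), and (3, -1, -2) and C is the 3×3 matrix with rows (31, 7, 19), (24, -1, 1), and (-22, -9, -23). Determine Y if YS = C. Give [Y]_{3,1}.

-3

Right-multiplying both sides by S⁻¹ gives Y = CS⁻¹.
S has determinant -3; S⁻¹ = [[1/3, 0, 2/3], [19/3, 2, 29/3], [-8/3, -1, -13/3]].
Y = CS⁻¹ = [[31, 7, 19], [24, -1, 1], [-22, -9, -23]] · [[1/3, 0, 2/3], [19/3, 2, 29/3], [-8/3, -1, -13/3]] = [[4, -5, 6], [-1, -3, 2], [-3, 5, -2]].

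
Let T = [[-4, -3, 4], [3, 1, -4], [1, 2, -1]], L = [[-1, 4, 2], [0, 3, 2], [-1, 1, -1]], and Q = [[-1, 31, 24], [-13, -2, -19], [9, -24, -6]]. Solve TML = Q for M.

Left-multiply by T⁻¹ and right-multiply by L⁻¹: M = T⁻¹QL⁻¹.
T has determinant -5; T⁻¹ = [[-7/5, -1, -8/5], [1/5, 0, 4/5], [-1, -1, -1]].
L has determinant 3; L⁻¹ = [[-5/3, 2, 2/3], [-2/3, 1, 2/3], [1, -1, -1]].
T⁻¹Q = [[0, -3, -5], [7, -13, 0], [5, -5, 1]].
M = (T⁻¹Q)L⁻¹ = [[-3, 2, 3], [-3, 1, -4], [-4, 4, -1]].

M = [[-3, 2, 3], [-3, 1, -4], [-4, 4, -1]]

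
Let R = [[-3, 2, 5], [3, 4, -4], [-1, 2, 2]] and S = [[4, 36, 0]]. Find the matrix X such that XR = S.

Since R sits to the right of X, X = SR⁻¹.
R has determinant -2; R⁻¹ = [[-8, -3, 14], [1, 1/2, -3/2], [-5, -2, 9]].
X = SR⁻¹ = [[4, 36, 0]] · [[-8, -3, 14], [1, 1/2, -3/2], [-5, -2, 9]] = [[4, 6, 2]].

X = [[4, 6, 2]]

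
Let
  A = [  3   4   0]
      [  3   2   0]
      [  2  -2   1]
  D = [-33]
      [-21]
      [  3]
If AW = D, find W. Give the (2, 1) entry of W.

Since A multiplies W on the left, W = A⁻¹D.
det A = -6, so A⁻¹ = [[-1/3, 2/3, 0], [1/2, -1/2, 0], [5/3, -7/3, 1]].
W = A⁻¹D = [[-1/3, 2/3, 0], [1/2, -1/2, 0], [5/3, -7/3, 1]] · [[-33], [-21], [3]] = [[-3], [-6], [-3]].

-6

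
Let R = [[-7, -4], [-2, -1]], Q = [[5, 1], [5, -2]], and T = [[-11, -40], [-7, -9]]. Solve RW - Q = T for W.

RW = T + Q = [[-6, -39], [-2, -11]].
R is on the left of W, so left-multiply by R⁻¹: W = R⁻¹(T + Q).
det R = -1; the adjugate gives R⁻¹ = [[1, -4], [-2, 7]].
W = R⁻¹(T + Q) = [[2, 5], [-2, 1]].

W = [[2, 5], [-2, 1]]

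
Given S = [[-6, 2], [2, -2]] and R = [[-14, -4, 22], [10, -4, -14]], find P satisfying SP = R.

S is on the left of P, so left-multiply by S⁻¹: P = S⁻¹R.
det S = 8; the adjugate gives S⁻¹ = [[-1/4, -1/4], [-1/4, -3/4]].
P = S⁻¹R = [[-1/4, -1/4], [-1/4, -3/4]] · [[-14, -4, 22], [10, -4, -14]] = [[1, 2, -2], [-4, 4, 5]].

P = [[1, 2, -2], [-4, 4, 5]]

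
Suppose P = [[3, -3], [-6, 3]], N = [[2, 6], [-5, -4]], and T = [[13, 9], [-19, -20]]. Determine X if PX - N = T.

PX = T + N = [[15, 15], [-24, -24]].
Left-multiplying both sides by P⁻¹ gives X = P⁻¹(T + N).
det P = -9; the adjugate gives P⁻¹ = [[-1/3, -1/3], [-2/3, -1/3]].
X = P⁻¹(T + N) = [[3, 3], [-2, -2]].

X = [[3, 3], [-2, -2]]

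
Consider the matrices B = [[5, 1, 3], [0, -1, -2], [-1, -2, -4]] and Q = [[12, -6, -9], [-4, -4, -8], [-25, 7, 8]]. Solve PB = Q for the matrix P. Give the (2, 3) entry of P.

4

Right-multiplying both sides by B⁻¹ gives P = QB⁻¹.
det B = -1, so B⁻¹ = [[0, 2, -1], [-2, 17, -10], [1, -9, 5]].
P = QB⁻¹ = [[12, -6, -9], [-4, -4, -8], [-25, 7, 8]] · [[0, 2, -1], [-2, 17, -10], [1, -9, 5]] = [[3, 3, 3], [0, -4, 4], [-6, -3, -5]].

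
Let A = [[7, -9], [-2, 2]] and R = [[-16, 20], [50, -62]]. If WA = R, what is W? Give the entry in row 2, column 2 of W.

-4

A is on the right of W, so right-multiply by A⁻¹: W = RA⁻¹.
A has determinant -4; A⁻¹ = [[-1/2, -9/4], [-1/2, -7/4]].
W = RA⁻¹ = [[-16, 20], [50, -62]] · [[-1/2, -9/4], [-1/2, -7/4]] = [[-2, 1], [6, -4]].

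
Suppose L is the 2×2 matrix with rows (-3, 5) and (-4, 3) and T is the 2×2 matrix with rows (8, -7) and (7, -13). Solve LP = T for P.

Left-multiplying both sides by L⁻¹ gives P = L⁻¹T.
det L = 11, so L⁻¹ = [[3/11, -5/11], [4/11, -3/11]].
P = L⁻¹T = [[3/11, -5/11], [4/11, -3/11]] · [[8, -7], [7, -13]] = [[-1, 4], [1, 1]].

P = [[-1, 4], [1, 1]]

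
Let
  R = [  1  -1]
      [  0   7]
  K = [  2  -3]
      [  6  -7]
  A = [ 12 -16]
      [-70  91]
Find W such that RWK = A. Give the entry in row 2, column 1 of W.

-2

Isolating W: multiply by R⁻¹ from the left and K⁻¹ from the right, so W = R⁻¹AK⁻¹.
det R = 7, so R⁻¹ = [[1, 1/7], [0, 1/7]].
K has determinant 4; K⁻¹ = [[-7/4, 3/4], [-3/2, 1/2]].
R⁻¹A = [[2, -3], [-10, 13]].
W = (R⁻¹A)K⁻¹ = [[1, 0], [-2, -1]].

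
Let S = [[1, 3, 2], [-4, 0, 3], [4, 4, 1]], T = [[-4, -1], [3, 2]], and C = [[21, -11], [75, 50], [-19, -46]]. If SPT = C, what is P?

P = [[0, -4], [-5, -5], [0, 3]]

Left-multiply by S⁻¹ and right-multiply by T⁻¹: P = S⁻¹CT⁻¹.
det S = 4; the adjugate gives S⁻¹ = [[-3, 5/4, 9/4], [4, -7/4, -11/4], [-4, 2, 3]].
T has determinant -5; T⁻¹ = [[-2/5, -1/5], [3/5, 4/5]].
S⁻¹C = [[-12, -8], [5, -5], [9, 6]].
P = (S⁻¹C)T⁻¹ = [[0, -4], [-5, -5], [0, 3]].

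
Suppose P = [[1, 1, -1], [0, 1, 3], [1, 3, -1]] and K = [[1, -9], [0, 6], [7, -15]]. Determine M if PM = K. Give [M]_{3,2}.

Since P multiplies M on the left, M = P⁻¹K.
det P = -6, so P⁻¹ = [[5/3, 1/3, -2/3], [-1/2, 0, 1/2], [1/6, 1/3, -1/6]].
M = P⁻¹K = [[5/3, 1/3, -2/3], [-1/2, 0, 1/2], [1/6, 1/3, -1/6]] · [[1, -9], [0, 6], [7, -15]] = [[-3, -3], [3, -3], [-1, 3]].

3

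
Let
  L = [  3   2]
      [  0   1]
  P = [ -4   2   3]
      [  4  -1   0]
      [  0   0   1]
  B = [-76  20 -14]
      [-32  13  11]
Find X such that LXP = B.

Left-multiply by L⁻¹ and right-multiply by P⁻¹: X = L⁻¹BP⁻¹.
det L = 3; the adjugate gives L⁻¹ = [[1/3, -2/3], [0, 1]].
det P = -4; the adjugate gives P⁻¹ = [[1/4, 1/2, -3/4], [1, 1, -3], [0, 0, 1]].
L⁻¹B = [[-4, -2, -12], [-32, 13, 11]].
X = (L⁻¹B)P⁻¹ = [[-3, -4, -3], [5, -3, -4]].

X = [[-3, -4, -3], [5, -3, -4]]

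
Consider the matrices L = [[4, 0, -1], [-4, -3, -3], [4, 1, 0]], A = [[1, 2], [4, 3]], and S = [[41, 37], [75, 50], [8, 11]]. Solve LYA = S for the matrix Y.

Isolating Y: multiply by L⁻¹ from the left and A⁻¹ from the right, so Y = L⁻¹SA⁻¹.
det L = 4; the adjugate gives L⁻¹ = [[3/4, -1/4, -3/4], [-3, 1, 4], [2, -1, -3]].
det A = -5, so A⁻¹ = [[-3/5, 2/5], [4/5, -1/5]].
L⁻¹S = [[6, 7], [-16, -17], [-17, -9]].
Y = (L⁻¹S)A⁻¹ = [[2, 1], [-4, -3], [3, -5]].

Y = [[2, 1], [-4, -3], [3, -5]]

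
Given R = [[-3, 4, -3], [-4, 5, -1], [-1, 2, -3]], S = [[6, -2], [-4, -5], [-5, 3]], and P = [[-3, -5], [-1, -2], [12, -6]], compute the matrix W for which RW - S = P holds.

W = [[2, 4], [0, 2], [-3, 1]]

RW = P + S = [[3, -7], [-5, -7], [7, -3]].
Since R multiplies W on the left, W = R⁻¹(P + S).
det R = 4; the adjugate gives R⁻¹ = [[-13/4, 3/2, 11/4], [-11/4, 3/2, 9/4], [-3/4, 1/2, 1/4]].
W = R⁻¹(P + S) = [[2, 4], [0, 2], [-3, 1]].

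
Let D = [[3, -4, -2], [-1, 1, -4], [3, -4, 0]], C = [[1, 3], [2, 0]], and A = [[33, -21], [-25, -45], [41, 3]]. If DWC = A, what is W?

W = [[-5, 0], [-4, -5], [4, 0]]

W = D⁻¹AC⁻¹ (apply D⁻¹ on the left and C⁻¹ on the right).
det D = -2, so D⁻¹ = [[8, -4, -9], [6, -3, -7], [-1/2, 0, 1/2]].
det C = -6, so C⁻¹ = [[0, 1/2], [1/3, -1/6]].
D⁻¹A = [[-5, -15], [-14, -12], [4, 12]].
W = (D⁻¹A)C⁻¹ = [[-5, 0], [-4, -5], [4, 0]].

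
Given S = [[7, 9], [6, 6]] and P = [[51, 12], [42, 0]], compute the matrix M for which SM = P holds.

M = [[6, -6], [1, 6]]

S is on the left of M, so left-multiply by S⁻¹: M = S⁻¹P.
det S = -12; the adjugate gives S⁻¹ = [[-1/2, 3/4], [1/2, -7/12]].
M = S⁻¹P = [[-1/2, 3/4], [1/2, -7/12]] · [[51, 12], [42, 0]] = [[6, -6], [1, 6]].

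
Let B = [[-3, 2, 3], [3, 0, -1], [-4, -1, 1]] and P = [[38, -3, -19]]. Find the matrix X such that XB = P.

Since B sits to the right of X, X = PB⁻¹.
det B = -4, so B⁻¹ = [[1/4, 5/4, 1/2], [-1/4, -9/4, -3/2], [3/4, 11/4, 3/2]].
X = PB⁻¹ = [[38, -3, -19]] · [[1/4, 5/4, 1/2], [-1/4, -9/4, -3/2], [3/4, 11/4, 3/2]] = [[-4, 2, -5]].

X = [[-4, 2, -5]]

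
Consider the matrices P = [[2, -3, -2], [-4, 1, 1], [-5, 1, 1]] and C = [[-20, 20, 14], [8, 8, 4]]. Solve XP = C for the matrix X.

Since P sits to the right of X, X = CP⁻¹.
det P = 1; the adjugate gives P⁻¹ = [[0, 1, -1], [-1, -8, 6], [1, 13, -10]].
X = CP⁻¹ = [[-20, 20, 14], [8, 8, 4]] · [[0, 1, -1], [-1, -8, 6], [1, 13, -10]] = [[-6, 2, 0], [-4, -4, 0]].

X = [[-6, 2, 0], [-4, -4, 0]]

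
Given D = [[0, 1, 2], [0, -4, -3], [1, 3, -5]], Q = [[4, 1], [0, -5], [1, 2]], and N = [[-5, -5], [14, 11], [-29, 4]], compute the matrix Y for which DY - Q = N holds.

Y = [[-3, -4], [-5, 0], [2, -2]]

DY = N + Q = [[-1, -4], [14, 6], [-28, 6]].
Left-multiplying both sides by D⁻¹ gives Y = D⁻¹(N + Q).
det D = 5; the adjugate gives D⁻¹ = [[29/5, 11/5, 1], [-3/5, -2/5, 0], [4/5, 1/5, 0]].
Y = D⁻¹(N + Q) = [[-3, -4], [-5, 0], [2, -2]].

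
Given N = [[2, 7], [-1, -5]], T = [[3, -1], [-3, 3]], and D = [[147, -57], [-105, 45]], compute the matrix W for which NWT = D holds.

W = [[5, 5], [5, -2]]

W = N⁻¹DT⁻¹ (apply N⁻¹ on the left and T⁻¹ on the right).
det N = -3; the adjugate gives N⁻¹ = [[5/3, 7/3], [-1/3, -2/3]].
det T = 6; the adjugate gives T⁻¹ = [[1/2, 1/6], [1/2, 1/2]].
N⁻¹D = [[0, 10], [21, -11]].
W = (N⁻¹D)T⁻¹ = [[5, 5], [5, -2]].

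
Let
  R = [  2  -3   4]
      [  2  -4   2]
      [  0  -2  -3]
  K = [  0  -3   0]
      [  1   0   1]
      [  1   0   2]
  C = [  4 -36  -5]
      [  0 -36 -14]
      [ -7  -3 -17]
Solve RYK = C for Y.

Y = [[1, 0, 3], [-2, -3, 5], [1, 1, 0]]

Y = R⁻¹CK⁻¹ (apply R⁻¹ on the left and K⁻¹ on the right).
det R = -2; the adjugate gives R⁻¹ = [[-8, 17/2, -5], [-3, 3, -2], [2, -2, 1]].
det K = 3, so K⁻¹ = [[0, 2, -1], [-1/3, 0, 0], [0, -1, 1]].
R⁻¹C = [[3, -3, 6], [2, 6, 7], [1, -3, 1]].
Y = (R⁻¹C)K⁻¹ = [[1, 0, 3], [-2, -3, 5], [1, 1, 0]].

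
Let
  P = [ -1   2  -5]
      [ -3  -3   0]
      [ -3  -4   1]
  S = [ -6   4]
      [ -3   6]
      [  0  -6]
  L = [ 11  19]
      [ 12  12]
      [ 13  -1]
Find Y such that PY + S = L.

PY = L − S = [[17, 15], [15, 6], [13, 5]].
P is on the left of Y, so left-multiply by P⁻¹: Y = P⁻¹(L − S).
det P = -6; the adjugate gives P⁻¹ = [[1/2, -3, 5/2], [-1/2, 8/3, -5/2], [-1/2, 5/3, -3/2]].
Y = P⁻¹(L − S) = [[-4, 2], [-1, -4], [-3, -5]].

Y = [[-4, 2], [-1, -4], [-3, -5]]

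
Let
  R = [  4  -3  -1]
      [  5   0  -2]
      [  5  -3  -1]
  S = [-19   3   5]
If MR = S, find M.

Right-multiplying both sides by R⁻¹ gives M = SR⁻¹.
det R = 6; the adjugate gives R⁻¹ = [[-1, 0, 1], [-5/6, 1/6, 1/2], [-5/2, -1/2, 5/2]].
M = SR⁻¹ = [[-19, 3, 5]] · [[-1, 0, 1], [-5/6, 1/6, 1/2], [-5/2, -1/2, 5/2]] = [[4, -2, -5]].

M = [[4, -2, -5]]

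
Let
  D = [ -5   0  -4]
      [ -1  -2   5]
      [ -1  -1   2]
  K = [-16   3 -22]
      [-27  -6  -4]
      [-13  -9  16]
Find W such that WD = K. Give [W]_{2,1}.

Right-multiplying both sides by D⁻¹ gives W = KD⁻¹.
D has determinant -1; D⁻¹ = [[-1, -4, 8], [3, 14, -29], [1, 5, -10]].
W = KD⁻¹ = [[-16, 3, -22], [-27, -6, -4], [-13, -9, 16]] · [[-1, -4, 8], [3, 14, -29], [1, 5, -10]] = [[3, -4, 5], [5, 4, -2], [2, 6, -3]].

5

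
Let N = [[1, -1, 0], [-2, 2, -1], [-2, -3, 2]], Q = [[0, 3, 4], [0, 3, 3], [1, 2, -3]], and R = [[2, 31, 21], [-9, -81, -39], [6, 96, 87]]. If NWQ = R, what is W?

Left-multiply by N⁻¹ and right-multiply by Q⁻¹: W = N⁻¹RQ⁻¹.
det N = -5, so N⁻¹ = [[-1/5, -2/5, -1/5], [-6/5, -2/5, -1/5], [-2, -1, 0]].
det Q = -3; the adjugate gives Q⁻¹ = [[5, -17/3, 1], [-1, 4/3, 0], [1, -1, 0]].
N⁻¹R = [[2, 7, -6], [0, -24, -27], [5, 19, -3]].
W = (N⁻¹R)Q⁻¹ = [[-3, 4, 2], [-3, -5, 0], [3, 0, 5]].

W = [[-3, 4, 2], [-3, -5, 0], [3, 0, 5]]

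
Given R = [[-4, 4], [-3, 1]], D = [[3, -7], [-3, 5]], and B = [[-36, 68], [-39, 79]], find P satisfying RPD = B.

P = [[3, -2], [2, 0]]

Left-multiply by R⁻¹ and right-multiply by D⁻¹: P = R⁻¹BD⁻¹.
det R = 8, so R⁻¹ = [[1/8, -1/2], [3/8, -1/2]].
D has determinant -6; D⁻¹ = [[-5/6, -7/6], [-1/2, -1/2]].
R⁻¹B = [[15, -31], [6, -14]].
P = (R⁻¹B)D⁻¹ = [[3, -2], [2, 0]].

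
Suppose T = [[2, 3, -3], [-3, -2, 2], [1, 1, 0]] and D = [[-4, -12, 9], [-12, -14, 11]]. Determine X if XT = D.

X = [[-5, -3, -3], [-3, 1, -3]]

T is on the right of X, so right-multiply by T⁻¹: X = DT⁻¹.
det T = 5; the adjugate gives T⁻¹ = [[-2/5, -3/5, 0], [2/5, 3/5, 1], [-1/5, 1/5, 1]].
X = DT⁻¹ = [[-4, -12, 9], [-12, -14, 11]] · [[-2/5, -3/5, 0], [2/5, 3/5, 1], [-1/5, 1/5, 1]] = [[-5, -3, -3], [-3, 1, -3]].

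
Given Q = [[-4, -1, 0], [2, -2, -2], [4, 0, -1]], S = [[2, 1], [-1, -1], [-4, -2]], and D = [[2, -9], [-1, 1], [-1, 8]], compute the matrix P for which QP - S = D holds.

QP = D + S = [[4, -8], [-2, 0], [-5, 6]].
Left-multiplying both sides by Q⁻¹ gives P = Q⁻¹(D + S).
det Q = -2, so Q⁻¹ = [[-1, 1/2, -1], [3, -2, 4], [-4, 2, -5]].
P = Q⁻¹(D + S) = [[0, 2], [-4, 0], [5, 2]].

P = [[0, 2], [-4, 0], [5, 2]]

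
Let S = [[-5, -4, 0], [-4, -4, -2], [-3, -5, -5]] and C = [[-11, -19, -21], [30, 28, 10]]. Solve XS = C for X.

Since S sits to the right of X, X = CS⁻¹.
det S = 6, so S⁻¹ = [[5/3, -10/3, 4/3], [-7/3, 25/6, -5/3], [4/3, -13/6, 2/3]].
X = CS⁻¹ = [[-11, -19, -21], [30, 28, 10]] · [[5/3, -10/3, 4/3], [-7/3, 25/6, -5/3], [4/3, -13/6, 2/3]] = [[-2, 3, 3], [-2, -5, 0]].

X = [[-2, 3, 3], [-2, -5, 0]]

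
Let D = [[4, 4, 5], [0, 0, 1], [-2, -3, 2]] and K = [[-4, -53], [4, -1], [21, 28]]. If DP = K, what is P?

P = [[-5, -6], [-1, -6], [4, -1]]

Since D multiplies P on the left, P = D⁻¹K.
det D = 4; the adjugate gives D⁻¹ = [[3/4, -23/4, 1], [-1/2, 9/2, -1], [0, 1, 0]].
P = D⁻¹K = [[3/4, -23/4, 1], [-1/2, 9/2, -1], [0, 1, 0]] · [[-4, -53], [4, -1], [21, 28]] = [[-5, -6], [-1, -6], [4, -1]].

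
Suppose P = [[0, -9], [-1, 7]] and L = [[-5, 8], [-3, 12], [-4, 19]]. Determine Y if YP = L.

Y = [[3, 5], [1, 3], [1, 4]]

P is on the right of Y, so right-multiply by P⁻¹: Y = LP⁻¹.
det P = -9; the adjugate gives P⁻¹ = [[-7/9, -1], [-1/9, 0]].
Y = LP⁻¹ = [[-5, 8], [-3, 12], [-4, 19]] · [[-7/9, -1], [-1/9, 0]] = [[3, 5], [1, 3], [1, 4]].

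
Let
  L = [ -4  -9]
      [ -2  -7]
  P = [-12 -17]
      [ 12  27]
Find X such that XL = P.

X = [[5, -4], [-3, 0]]

Right-multiplying both sides by L⁻¹ gives X = PL⁻¹.
L has determinant 10; L⁻¹ = [[-7/10, 9/10], [1/5, -2/5]].
X = PL⁻¹ = [[-12, -17], [12, 27]] · [[-7/10, 9/10], [1/5, -2/5]] = [[5, -4], [-3, 0]].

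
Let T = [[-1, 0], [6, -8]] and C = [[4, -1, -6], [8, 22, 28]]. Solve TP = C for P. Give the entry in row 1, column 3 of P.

Left-multiplying both sides by T⁻¹ gives P = T⁻¹C.
T has determinant 8; T⁻¹ = [[-1, 0], [-3/4, -1/8]].
P = T⁻¹C = [[-1, 0], [-3/4, -1/8]] · [[4, -1, -6], [8, 22, 28]] = [[-4, 1, 6], [-4, -2, 1]].

6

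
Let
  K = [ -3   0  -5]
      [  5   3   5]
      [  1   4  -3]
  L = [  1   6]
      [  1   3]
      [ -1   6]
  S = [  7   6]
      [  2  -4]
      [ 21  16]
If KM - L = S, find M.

KM = S + L = [[8, 12], [3, -1], [20, 22]].
Left-multiplying both sides by K⁻¹ gives M = K⁻¹(S + L).
det K = 2, so K⁻¹ = [[-29/2, -10, 15/2], [10, 7, -5], [17/2, 6, -9/2]].
M = K⁻¹(S + L) = [[4, 1], [1, 3], [-4, -3]].

M = [[4, 1], [1, 3], [-4, -3]]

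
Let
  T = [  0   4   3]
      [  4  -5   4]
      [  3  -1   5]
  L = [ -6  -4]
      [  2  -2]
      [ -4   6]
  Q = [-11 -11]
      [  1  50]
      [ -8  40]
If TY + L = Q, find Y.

Y = [[4, 5], [1, -4], [-3, 3]]

TY = Q − L = [[-5, -7], [-1, 52], [-4, 34]].
Left-multiplying both sides by T⁻¹ gives Y = T⁻¹(Q − L).
det T = 1, so T⁻¹ = [[-21, -23, 31], [-8, -9, 12], [11, 12, -16]].
Y = T⁻¹(Q − L) = [[4, 5], [1, -4], [-3, 3]].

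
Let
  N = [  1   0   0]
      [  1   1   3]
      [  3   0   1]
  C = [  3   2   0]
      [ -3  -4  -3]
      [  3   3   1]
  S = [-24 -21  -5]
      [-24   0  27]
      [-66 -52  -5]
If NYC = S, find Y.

Y = [[-3, 0, -5], [-4, -2, -4], [-2, -3, 1]]

Y = N⁻¹SC⁻¹ (apply N⁻¹ on the left and C⁻¹ on the right).
N has determinant 1; N⁻¹ = [[1, 0, 0], [8, 1, -3], [-3, 0, 1]].
C has determinant 3; C⁻¹ = [[5/3, -2/3, -2], [-2, 1, 3], [1, -1, -2]].
N⁻¹S = [[-24, -21, -5], [-18, -12, 2], [6, 11, 10]].
Y = (N⁻¹S)C⁻¹ = [[-3, 0, -5], [-4, -2, -4], [-2, -3, 1]].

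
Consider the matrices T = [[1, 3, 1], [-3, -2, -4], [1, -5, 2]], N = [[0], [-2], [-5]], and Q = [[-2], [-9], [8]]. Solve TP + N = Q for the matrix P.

P = [[5], [-2], [-1]]

TP = Q − N = [[-2], [-7], [13]].
Left-multiplying both sides by T⁻¹ gives P = T⁻¹(Q − N).
det T = -1; the adjugate gives T⁻¹ = [[24, 11, 10], [-2, -1, -1], [-17, -8, -7]].
P = T⁻¹(Q − N) = [[5], [-2], [-1]].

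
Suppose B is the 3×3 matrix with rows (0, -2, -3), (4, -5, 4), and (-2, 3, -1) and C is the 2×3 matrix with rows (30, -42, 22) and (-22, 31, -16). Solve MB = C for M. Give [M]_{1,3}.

Right-multiplying both sides by B⁻¹ gives M = CB⁻¹.
det B = 2; the adjugate gives B⁻¹ = [[-7/2, -11/2, -23/2], [-2, -3, -6], [1, 2, 4]].
M = CB⁻¹ = [[30, -42, 22], [-22, 31, -16]] · [[-7/2, -11/2, -23/2], [-2, -3, -6], [1, 2, 4]] = [[1, 5, -5], [-1, -4, 3]].

-5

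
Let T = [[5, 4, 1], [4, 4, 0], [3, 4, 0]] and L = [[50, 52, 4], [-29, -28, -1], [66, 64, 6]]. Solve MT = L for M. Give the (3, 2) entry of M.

6

Right-multiplying both sides by T⁻¹ gives M = LT⁻¹.
T has determinant 4; T⁻¹ = [[0, 1, -1], [0, -3/4, 1], [1, -2, 1]].
M = LT⁻¹ = [[50, 52, 4], [-29, -28, -1], [66, 64, 6]] · [[0, 1, -1], [0, -3/4, 1], [1, -2, 1]] = [[4, 3, 6], [-1, -6, 0], [6, 6, 4]].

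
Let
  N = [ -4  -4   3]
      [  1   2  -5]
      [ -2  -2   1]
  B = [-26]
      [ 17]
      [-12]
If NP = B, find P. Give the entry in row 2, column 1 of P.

Left-multiplying both sides by N⁻¹ gives P = N⁻¹B.
N has determinant 2; N⁻¹ = [[-4, -1, 7], [9/2, 1, -17/2], [1, 0, -2]].
P = N⁻¹B = [[-4, -1, 7], [9/2, 1, -17/2], [1, 0, -2]] · [[-26], [17], [-12]] = [[3], [2], [-2]].

2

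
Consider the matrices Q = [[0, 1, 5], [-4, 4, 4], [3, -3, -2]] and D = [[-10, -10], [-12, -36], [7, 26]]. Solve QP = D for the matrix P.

P = [[1, 3], [0, -5], [-2, -1]]

Left-multiplying both sides by Q⁻¹ gives P = Q⁻¹D.
det Q = 4, so Q⁻¹ = [[1, -13/4, -4], [1, -15/4, -5], [0, 3/4, 1]].
P = Q⁻¹D = [[1, -13/4, -4], [1, -15/4, -5], [0, 3/4, 1]] · [[-10, -10], [-12, -36], [7, 26]] = [[1, 3], [0, -5], [-2, -1]].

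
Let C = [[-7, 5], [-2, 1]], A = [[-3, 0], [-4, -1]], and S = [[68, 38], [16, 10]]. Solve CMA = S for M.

Left-multiply by C⁻¹ and right-multiply by A⁻¹: M = C⁻¹SA⁻¹.
det C = 3; the adjugate gives C⁻¹ = [[1/3, -5/3], [2/3, -7/3]].
det A = 3, so A⁻¹ = [[-1/3, 0], [4/3, -1]].
C⁻¹S = [[-4, -4], [8, 2]].
M = (C⁻¹S)A⁻¹ = [[-4, 4], [0, -2]].

M = [[-4, 4], [0, -2]]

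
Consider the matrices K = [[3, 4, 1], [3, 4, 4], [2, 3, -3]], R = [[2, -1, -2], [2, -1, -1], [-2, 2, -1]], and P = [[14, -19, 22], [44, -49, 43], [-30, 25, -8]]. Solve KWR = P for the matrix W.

Left-multiply by K⁻¹ and right-multiply by R⁻¹: W = K⁻¹PR⁻¹.
K has determinant -3; K⁻¹ = [[8, -5, -4], [-17/3, 11/3, 3], [-1/3, 1/3, 0]].
R has determinant -2; R⁻¹ = [[-3/2, 5/2, 1/2], [-2, 3, 1], [-1, 1, 0]].
K⁻¹P = [[12, -7, -7], [-8, 3, 9], [10, -10, 7]].
W = (K⁻¹P)R⁻¹ = [[3, 2, -1], [-3, -2, -1], [-2, 2, -5]].

W = [[3, 2, -1], [-3, -2, -1], [-2, 2, -5]]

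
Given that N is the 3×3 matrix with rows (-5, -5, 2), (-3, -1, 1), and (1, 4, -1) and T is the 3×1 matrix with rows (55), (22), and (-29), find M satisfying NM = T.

Since N multiplies M on the left, M = N⁻¹T.
det N = 3, so N⁻¹ = [[-1, 1, -1], [-2/3, 1, -1/3], [-11/3, 5, -10/3]].
M = N⁻¹T = [[-1, 1, -1], [-2/3, 1, -1/3], [-11/3, 5, -10/3]] · [[55], [22], [-29]] = [[-4], [-5], [5]].

M = [[-4], [-5], [5]]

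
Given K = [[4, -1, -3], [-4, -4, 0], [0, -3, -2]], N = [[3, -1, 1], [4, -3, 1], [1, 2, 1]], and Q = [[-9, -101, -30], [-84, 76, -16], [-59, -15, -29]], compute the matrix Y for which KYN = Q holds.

Isolating Y: multiply by K⁻¹ from the left and N⁻¹ from the right, so Y = K⁻¹QN⁻¹.
det K = 4, so K⁻¹ = [[2, 7/4, -3], [-2, -2, 3], [3, 3, -5]].
N has determinant -1; N⁻¹ = [[5, -3, -2], [3, -2, -1], [-11, 7, 5]].
K⁻¹Q = [[12, -24, -1], [9, 5, 5], [16, 0, 7]].
Y = (K⁻¹Q)N⁻¹ = [[-1, 5, -5], [5, -2, 2], [3, 1, 3]].

Y = [[-1, 5, -5], [5, -2, 2], [3, 1, 3]]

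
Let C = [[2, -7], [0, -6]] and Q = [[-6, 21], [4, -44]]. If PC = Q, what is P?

P = [[-3, 0], [2, 5]]

C is on the right of P, so right-multiply by C⁻¹: P = QC⁻¹.
det C = -12, so C⁻¹ = [[1/2, -7/12], [0, -1/6]].
P = QC⁻¹ = [[-6, 21], [4, -44]] · [[1/2, -7/12], [0, -1/6]] = [[-3, 0], [2, 5]].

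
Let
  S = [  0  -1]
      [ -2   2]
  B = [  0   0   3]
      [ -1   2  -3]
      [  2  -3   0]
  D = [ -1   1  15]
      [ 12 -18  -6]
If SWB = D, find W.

Isolating W: multiply by S⁻¹ from the left and B⁻¹ from the right, so W = S⁻¹DB⁻¹.
det S = -2, so S⁻¹ = [[-1, -1/2], [-1, 0]].
det B = -3, so B⁻¹ = [[3, 3, 2], [2, 2, 1], [1/3, 0, 0]].
S⁻¹D = [[-5, 8, -12], [1, -1, -15]].
W = (S⁻¹D)B⁻¹ = [[-3, 1, -2], [-4, 1, 1]].

W = [[-3, 1, -2], [-4, 1, 1]]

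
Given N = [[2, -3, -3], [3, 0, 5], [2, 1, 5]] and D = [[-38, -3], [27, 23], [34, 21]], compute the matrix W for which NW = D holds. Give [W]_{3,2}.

Since N multiplies W on the left, W = N⁻¹D.
det N = -4; the adjugate gives N⁻¹ = [[5/4, -3, 15/4], [5/4, -4, 19/4], [-3/4, 2, -9/4]].
W = N⁻¹D = [[5/4, -3, 15/4], [5/4, -4, 19/4], [-3/4, 2, -9/4]] · [[-38, -3], [27, 23], [34, 21]] = [[-1, 6], [6, 4], [6, 1]].

1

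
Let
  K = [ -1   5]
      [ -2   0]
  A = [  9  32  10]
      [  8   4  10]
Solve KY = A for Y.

K is on the left of Y, so left-multiply by K⁻¹: Y = K⁻¹A.
det K = 10, so K⁻¹ = [[0, -1/2], [1/5, -1/10]].
Y = K⁻¹A = [[0, -1/2], [1/5, -1/10]] · [[9, 32, 10], [8, 4, 10]] = [[-4, -2, -5], [1, 6, 1]].

Y = [[-4, -2, -5], [1, 6, 1]]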